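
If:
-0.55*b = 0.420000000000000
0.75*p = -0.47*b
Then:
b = -0.76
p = 0.48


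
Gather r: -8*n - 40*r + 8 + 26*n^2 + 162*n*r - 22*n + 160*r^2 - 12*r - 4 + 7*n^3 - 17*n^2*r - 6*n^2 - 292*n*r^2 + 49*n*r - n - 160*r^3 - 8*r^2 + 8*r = 7*n^3 + 20*n^2 - 31*n - 160*r^3 + r^2*(152 - 292*n) + r*(-17*n^2 + 211*n - 44) + 4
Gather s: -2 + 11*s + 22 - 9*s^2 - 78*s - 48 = -9*s^2 - 67*s - 28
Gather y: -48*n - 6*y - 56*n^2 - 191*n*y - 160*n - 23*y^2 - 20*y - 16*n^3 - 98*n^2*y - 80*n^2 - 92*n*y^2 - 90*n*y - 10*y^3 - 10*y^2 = -16*n^3 - 136*n^2 - 208*n - 10*y^3 + y^2*(-92*n - 33) + y*(-98*n^2 - 281*n - 26)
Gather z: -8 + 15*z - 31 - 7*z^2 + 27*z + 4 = -7*z^2 + 42*z - 35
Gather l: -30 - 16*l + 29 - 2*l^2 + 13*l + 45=-2*l^2 - 3*l + 44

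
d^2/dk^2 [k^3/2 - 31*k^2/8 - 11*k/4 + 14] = 3*k - 31/4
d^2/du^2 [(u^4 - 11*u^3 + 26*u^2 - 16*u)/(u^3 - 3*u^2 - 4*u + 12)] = 12*(u^3 - 24*u^2 + 42*u - 62)/(u^6 - 3*u^5 - 15*u^4 + 35*u^3 + 90*u^2 - 108*u - 216)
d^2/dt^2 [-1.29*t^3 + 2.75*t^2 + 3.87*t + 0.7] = 5.5 - 7.74*t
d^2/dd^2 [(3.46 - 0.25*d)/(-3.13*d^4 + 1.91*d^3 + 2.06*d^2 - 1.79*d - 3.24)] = (29.3907*d^7 - 701.85868*d^6 + 616.34799*d^5 + 247.597722*d^4 - 342.235574*d^3 + 422.507052*d^2 - 41.90916*d - 71.25902)/(30.664297*d^12 - 56.136237*d^11 - 26.289183*d^10 + 119.53327*d^9 + 48.321072*d^8 - 190.193055*d^7 - 26.283413*d^6 + 189.833751*d^5 + 53.555502*d^4 - 126.098965*d^3 - 33.731316*d^2 + 56.372112*d + 34.012224)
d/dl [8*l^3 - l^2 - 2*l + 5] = 24*l^2 - 2*l - 2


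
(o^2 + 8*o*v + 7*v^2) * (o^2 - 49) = o^4 + 8*o^3*v + 7*o^2*v^2 - 49*o^2 - 392*o*v - 343*v^2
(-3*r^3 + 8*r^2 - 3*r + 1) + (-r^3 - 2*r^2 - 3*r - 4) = -4*r^3 + 6*r^2 - 6*r - 3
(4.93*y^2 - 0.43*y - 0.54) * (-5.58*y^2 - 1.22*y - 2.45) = -27.5094*y^4 - 3.6152*y^3 - 8.5407*y^2 + 1.7123*y + 1.323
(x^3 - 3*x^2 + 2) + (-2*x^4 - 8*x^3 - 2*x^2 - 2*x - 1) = -2*x^4 - 7*x^3 - 5*x^2 - 2*x + 1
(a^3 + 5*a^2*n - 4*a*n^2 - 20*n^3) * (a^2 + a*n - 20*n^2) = a^5 + 6*a^4*n - 19*a^3*n^2 - 124*a^2*n^3 + 60*a*n^4 + 400*n^5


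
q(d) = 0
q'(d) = 0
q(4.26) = 0.00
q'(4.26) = 0.00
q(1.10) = 0.00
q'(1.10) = 0.00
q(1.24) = 0.00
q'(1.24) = 0.00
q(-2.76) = 0.00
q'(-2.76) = 0.00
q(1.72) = 0.00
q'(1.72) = 0.00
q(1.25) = 0.00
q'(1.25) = 0.00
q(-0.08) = 0.00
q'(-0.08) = 0.00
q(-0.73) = 0.00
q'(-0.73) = 0.00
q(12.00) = 0.00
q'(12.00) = 0.00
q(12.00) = 0.00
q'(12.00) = 0.00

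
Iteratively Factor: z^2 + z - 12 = (z - 3)*(z + 4)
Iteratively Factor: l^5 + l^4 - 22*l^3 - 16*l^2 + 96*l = (l)*(l^4 + l^3 - 22*l^2 - 16*l + 96) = l*(l + 4)*(l^3 - 3*l^2 - 10*l + 24) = l*(l - 2)*(l + 4)*(l^2 - l - 12) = l*(l - 2)*(l + 3)*(l + 4)*(l - 4)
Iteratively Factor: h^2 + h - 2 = (h - 1)*(h + 2)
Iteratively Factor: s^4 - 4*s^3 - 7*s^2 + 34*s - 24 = (s - 1)*(s^3 - 3*s^2 - 10*s + 24) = (s - 1)*(s + 3)*(s^2 - 6*s + 8) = (s - 2)*(s - 1)*(s + 3)*(s - 4)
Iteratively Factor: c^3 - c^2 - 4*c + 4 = (c - 2)*(c^2 + c - 2) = (c - 2)*(c - 1)*(c + 2)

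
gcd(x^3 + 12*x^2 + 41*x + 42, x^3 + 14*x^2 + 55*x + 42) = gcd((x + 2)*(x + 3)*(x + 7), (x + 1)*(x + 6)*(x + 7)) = x + 7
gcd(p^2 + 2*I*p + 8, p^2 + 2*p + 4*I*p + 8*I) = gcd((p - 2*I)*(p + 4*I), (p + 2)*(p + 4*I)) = p + 4*I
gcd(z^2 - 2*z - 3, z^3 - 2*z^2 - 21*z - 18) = z + 1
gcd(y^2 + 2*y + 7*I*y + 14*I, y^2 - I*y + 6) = 1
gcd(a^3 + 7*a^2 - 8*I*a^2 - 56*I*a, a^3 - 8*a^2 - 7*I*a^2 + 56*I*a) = a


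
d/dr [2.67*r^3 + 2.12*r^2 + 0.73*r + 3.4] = 8.01*r^2 + 4.24*r + 0.73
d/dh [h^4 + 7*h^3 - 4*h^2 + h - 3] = 4*h^3 + 21*h^2 - 8*h + 1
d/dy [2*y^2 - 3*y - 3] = 4*y - 3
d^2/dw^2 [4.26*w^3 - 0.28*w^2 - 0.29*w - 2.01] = 25.56*w - 0.56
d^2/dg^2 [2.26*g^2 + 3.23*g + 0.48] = 4.52000000000000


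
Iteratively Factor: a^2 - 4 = (a - 2)*(a + 2)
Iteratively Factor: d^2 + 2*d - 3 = (d + 3)*(d - 1)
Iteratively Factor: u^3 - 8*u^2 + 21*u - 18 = (u - 2)*(u^2 - 6*u + 9) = (u - 3)*(u - 2)*(u - 3)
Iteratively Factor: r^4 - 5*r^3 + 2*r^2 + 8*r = (r + 1)*(r^3 - 6*r^2 + 8*r) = (r - 4)*(r + 1)*(r^2 - 2*r) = (r - 4)*(r - 2)*(r + 1)*(r)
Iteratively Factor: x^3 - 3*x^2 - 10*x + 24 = (x - 2)*(x^2 - x - 12) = (x - 2)*(x + 3)*(x - 4)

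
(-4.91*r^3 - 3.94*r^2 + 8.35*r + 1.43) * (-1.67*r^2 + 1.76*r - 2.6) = 8.1997*r^5 - 2.0618*r^4 - 8.1129*r^3 + 22.5519*r^2 - 19.1932*r - 3.718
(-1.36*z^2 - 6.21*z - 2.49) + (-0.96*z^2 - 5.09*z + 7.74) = -2.32*z^2 - 11.3*z + 5.25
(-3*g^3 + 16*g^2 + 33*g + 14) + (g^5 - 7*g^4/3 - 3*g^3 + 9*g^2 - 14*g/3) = g^5 - 7*g^4/3 - 6*g^3 + 25*g^2 + 85*g/3 + 14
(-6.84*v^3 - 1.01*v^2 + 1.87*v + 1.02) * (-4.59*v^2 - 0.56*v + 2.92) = 31.3956*v^5 + 8.4663*v^4 - 27.9905*v^3 - 8.6782*v^2 + 4.8892*v + 2.9784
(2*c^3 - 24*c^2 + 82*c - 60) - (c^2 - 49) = 2*c^3 - 25*c^2 + 82*c - 11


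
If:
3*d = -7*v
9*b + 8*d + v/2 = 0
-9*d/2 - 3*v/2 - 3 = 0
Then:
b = 109/162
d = -7/9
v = 1/3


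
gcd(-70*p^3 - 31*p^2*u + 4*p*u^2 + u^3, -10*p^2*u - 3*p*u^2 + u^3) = 10*p^2 + 3*p*u - u^2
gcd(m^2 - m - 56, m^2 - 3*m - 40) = m - 8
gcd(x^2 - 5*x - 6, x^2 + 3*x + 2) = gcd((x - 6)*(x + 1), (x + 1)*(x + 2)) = x + 1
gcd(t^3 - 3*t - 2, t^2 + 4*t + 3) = t + 1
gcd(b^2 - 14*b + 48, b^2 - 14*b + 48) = b^2 - 14*b + 48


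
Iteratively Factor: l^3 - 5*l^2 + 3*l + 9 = (l - 3)*(l^2 - 2*l - 3) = (l - 3)^2*(l + 1)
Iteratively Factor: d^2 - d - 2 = (d + 1)*(d - 2)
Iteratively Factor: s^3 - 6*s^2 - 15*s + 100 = (s - 5)*(s^2 - s - 20) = (s - 5)*(s + 4)*(s - 5)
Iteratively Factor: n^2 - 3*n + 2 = (n - 2)*(n - 1)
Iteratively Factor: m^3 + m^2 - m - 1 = (m - 1)*(m^2 + 2*m + 1) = (m - 1)*(m + 1)*(m + 1)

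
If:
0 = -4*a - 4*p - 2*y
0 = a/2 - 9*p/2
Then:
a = -9*y/20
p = -y/20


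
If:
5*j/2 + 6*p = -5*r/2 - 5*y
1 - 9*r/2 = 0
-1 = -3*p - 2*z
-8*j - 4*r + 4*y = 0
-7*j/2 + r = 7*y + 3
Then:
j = -26/105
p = 5/21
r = 2/9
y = -86/315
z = 1/7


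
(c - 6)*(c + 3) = c^2 - 3*c - 18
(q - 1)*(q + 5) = q^2 + 4*q - 5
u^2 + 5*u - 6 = (u - 1)*(u + 6)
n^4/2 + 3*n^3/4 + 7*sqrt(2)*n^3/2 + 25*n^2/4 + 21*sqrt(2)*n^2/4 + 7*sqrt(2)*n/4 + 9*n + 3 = (n/2 + sqrt(2)/2)*(n + 1/2)*(n + 1)*(n + 6*sqrt(2))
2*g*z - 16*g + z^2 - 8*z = (2*g + z)*(z - 8)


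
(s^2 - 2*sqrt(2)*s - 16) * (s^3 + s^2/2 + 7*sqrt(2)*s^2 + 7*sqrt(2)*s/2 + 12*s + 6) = s^5 + s^4/2 + 5*sqrt(2)*s^4 - 32*s^3 + 5*sqrt(2)*s^3/2 - 136*sqrt(2)*s^2 - 16*s^2 - 192*s - 68*sqrt(2)*s - 96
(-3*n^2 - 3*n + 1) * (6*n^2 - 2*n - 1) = -18*n^4 - 12*n^3 + 15*n^2 + n - 1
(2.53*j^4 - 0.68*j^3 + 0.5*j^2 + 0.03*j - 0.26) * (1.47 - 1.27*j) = -3.2131*j^5 + 4.5827*j^4 - 1.6346*j^3 + 0.6969*j^2 + 0.3743*j - 0.3822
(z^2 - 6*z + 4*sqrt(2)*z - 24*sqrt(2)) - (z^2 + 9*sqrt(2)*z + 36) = -5*sqrt(2)*z - 6*z - 36 - 24*sqrt(2)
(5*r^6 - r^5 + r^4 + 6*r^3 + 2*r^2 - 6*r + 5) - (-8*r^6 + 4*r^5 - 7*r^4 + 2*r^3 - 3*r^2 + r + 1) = 13*r^6 - 5*r^5 + 8*r^4 + 4*r^3 + 5*r^2 - 7*r + 4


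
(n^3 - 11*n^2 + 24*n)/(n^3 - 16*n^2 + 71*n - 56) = n*(n - 3)/(n^2 - 8*n + 7)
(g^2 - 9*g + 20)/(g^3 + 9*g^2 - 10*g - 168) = (g - 5)/(g^2 + 13*g + 42)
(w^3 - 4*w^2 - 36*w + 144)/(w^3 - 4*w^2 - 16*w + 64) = (w^2 - 36)/(w^2 - 16)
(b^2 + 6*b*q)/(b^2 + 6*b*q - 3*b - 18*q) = b/(b - 3)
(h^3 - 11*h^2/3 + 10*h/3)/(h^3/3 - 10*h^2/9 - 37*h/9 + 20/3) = 3*h*(3*h^2 - 11*h + 10)/(3*h^3 - 10*h^2 - 37*h + 60)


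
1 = 1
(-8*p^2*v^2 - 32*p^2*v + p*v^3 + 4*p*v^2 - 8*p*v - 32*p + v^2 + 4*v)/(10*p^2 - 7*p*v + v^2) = (-8*p^2*v^2 - 32*p^2*v + p*v^3 + 4*p*v^2 - 8*p*v - 32*p + v^2 + 4*v)/(10*p^2 - 7*p*v + v^2)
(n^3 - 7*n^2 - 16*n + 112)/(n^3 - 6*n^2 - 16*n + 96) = (n - 7)/(n - 6)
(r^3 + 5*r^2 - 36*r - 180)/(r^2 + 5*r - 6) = (r^2 - r - 30)/(r - 1)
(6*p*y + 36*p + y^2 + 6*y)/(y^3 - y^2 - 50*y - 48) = (6*p + y)/(y^2 - 7*y - 8)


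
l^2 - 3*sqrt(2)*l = l*(l - 3*sqrt(2))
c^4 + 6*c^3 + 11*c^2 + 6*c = c*(c + 1)*(c + 2)*(c + 3)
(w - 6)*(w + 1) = w^2 - 5*w - 6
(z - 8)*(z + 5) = z^2 - 3*z - 40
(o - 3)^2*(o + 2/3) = o^3 - 16*o^2/3 + 5*o + 6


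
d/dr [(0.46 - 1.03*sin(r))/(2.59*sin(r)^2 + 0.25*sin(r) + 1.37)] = (2.6677*sin(r)^2 - 2.3828*sin(r) - 1.5261)*cos(r)/(6.7081*sin(r)^4 + 1.295*sin(r)^3 + 7.1591*sin(r)^2 + 0.685*sin(r) + 1.8769)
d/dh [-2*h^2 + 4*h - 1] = 4 - 4*h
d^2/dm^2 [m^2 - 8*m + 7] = 2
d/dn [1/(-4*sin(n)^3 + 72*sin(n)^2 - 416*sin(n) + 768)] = (3*sin(n)^2 - 36*sin(n) + 104)*cos(n)/(4*(sin(n)^3 - 18*sin(n)^2 + 104*sin(n) - 192)^2)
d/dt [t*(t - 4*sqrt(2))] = 2*t - 4*sqrt(2)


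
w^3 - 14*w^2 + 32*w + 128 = (w - 8)^2*(w + 2)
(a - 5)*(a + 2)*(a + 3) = a^3 - 19*a - 30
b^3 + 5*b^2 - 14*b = b*(b - 2)*(b + 7)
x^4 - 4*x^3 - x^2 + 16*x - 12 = (x - 3)*(x - 2)*(x - 1)*(x + 2)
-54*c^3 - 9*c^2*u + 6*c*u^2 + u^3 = (-3*c + u)*(3*c + u)*(6*c + u)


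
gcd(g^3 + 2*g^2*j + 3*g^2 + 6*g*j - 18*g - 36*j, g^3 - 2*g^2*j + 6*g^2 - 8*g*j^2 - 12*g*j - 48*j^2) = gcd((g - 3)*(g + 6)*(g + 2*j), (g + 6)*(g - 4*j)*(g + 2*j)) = g^2 + 2*g*j + 6*g + 12*j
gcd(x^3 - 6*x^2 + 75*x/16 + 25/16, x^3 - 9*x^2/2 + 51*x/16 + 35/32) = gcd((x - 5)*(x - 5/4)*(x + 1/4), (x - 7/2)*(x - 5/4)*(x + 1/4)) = x^2 - x - 5/16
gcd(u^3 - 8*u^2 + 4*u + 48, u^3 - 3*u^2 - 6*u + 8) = u^2 - 2*u - 8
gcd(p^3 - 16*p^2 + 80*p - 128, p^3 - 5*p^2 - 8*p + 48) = p^2 - 8*p + 16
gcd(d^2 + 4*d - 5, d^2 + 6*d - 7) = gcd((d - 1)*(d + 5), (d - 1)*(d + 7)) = d - 1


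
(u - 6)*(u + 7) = u^2 + u - 42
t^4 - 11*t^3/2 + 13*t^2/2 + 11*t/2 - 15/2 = (t - 3)*(t - 5/2)*(t - 1)*(t + 1)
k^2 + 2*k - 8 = (k - 2)*(k + 4)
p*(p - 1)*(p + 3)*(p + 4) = p^4 + 6*p^3 + 5*p^2 - 12*p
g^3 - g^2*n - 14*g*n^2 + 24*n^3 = (g - 3*n)*(g - 2*n)*(g + 4*n)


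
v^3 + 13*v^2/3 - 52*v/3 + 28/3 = (v - 2)*(v - 2/3)*(v + 7)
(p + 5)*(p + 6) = p^2 + 11*p + 30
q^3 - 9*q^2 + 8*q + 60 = (q - 6)*(q - 5)*(q + 2)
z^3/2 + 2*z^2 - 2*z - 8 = (z/2 + 1)*(z - 2)*(z + 4)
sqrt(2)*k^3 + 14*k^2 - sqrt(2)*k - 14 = (k - 1)*(k + 7*sqrt(2))*(sqrt(2)*k + sqrt(2))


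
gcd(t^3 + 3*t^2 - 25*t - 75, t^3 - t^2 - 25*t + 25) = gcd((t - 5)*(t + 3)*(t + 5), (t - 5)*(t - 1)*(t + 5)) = t^2 - 25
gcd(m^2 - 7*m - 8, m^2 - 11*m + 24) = m - 8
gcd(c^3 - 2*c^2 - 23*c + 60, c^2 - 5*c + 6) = c - 3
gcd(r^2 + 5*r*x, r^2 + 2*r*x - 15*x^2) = r + 5*x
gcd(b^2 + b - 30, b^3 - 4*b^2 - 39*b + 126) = b + 6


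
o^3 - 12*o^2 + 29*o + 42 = (o - 7)*(o - 6)*(o + 1)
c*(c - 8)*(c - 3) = c^3 - 11*c^2 + 24*c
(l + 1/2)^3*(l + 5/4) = l^4 + 11*l^3/4 + 21*l^2/8 + 17*l/16 + 5/32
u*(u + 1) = u^2 + u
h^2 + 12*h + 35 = (h + 5)*(h + 7)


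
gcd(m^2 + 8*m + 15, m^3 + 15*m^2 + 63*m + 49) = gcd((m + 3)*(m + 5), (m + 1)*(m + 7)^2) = 1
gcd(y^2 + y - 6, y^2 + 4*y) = 1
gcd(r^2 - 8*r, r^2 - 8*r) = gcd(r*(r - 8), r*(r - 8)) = r^2 - 8*r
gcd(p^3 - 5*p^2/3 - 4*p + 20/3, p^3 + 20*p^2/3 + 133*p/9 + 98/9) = p + 2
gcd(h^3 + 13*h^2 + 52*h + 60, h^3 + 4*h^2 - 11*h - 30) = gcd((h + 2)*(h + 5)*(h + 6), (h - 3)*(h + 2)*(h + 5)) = h^2 + 7*h + 10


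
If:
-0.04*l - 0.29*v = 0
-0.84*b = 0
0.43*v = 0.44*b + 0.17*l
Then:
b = 0.00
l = 0.00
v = 0.00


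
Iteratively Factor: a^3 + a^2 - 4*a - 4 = (a - 2)*(a^2 + 3*a + 2) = (a - 2)*(a + 1)*(a + 2)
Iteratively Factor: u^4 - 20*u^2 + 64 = (u - 2)*(u^3 + 2*u^2 - 16*u - 32) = (u - 2)*(u + 4)*(u^2 - 2*u - 8) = (u - 2)*(u + 2)*(u + 4)*(u - 4)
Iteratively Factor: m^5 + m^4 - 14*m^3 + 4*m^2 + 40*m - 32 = (m + 4)*(m^4 - 3*m^3 - 2*m^2 + 12*m - 8) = (m - 2)*(m + 4)*(m^3 - m^2 - 4*m + 4) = (m - 2)^2*(m + 4)*(m^2 + m - 2) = (m - 2)^2*(m + 2)*(m + 4)*(m - 1)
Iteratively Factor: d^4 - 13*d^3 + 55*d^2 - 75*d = (d)*(d^3 - 13*d^2 + 55*d - 75) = d*(d - 5)*(d^2 - 8*d + 15) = d*(d - 5)*(d - 3)*(d - 5)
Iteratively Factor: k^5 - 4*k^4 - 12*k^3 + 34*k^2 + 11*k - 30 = (k - 5)*(k^4 + k^3 - 7*k^2 - k + 6) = (k - 5)*(k - 1)*(k^3 + 2*k^2 - 5*k - 6) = (k - 5)*(k - 2)*(k - 1)*(k^2 + 4*k + 3) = (k - 5)*(k - 2)*(k - 1)*(k + 3)*(k + 1)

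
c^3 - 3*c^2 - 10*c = c*(c - 5)*(c + 2)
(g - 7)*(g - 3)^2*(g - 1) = g^4 - 14*g^3 + 64*g^2 - 114*g + 63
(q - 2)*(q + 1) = q^2 - q - 2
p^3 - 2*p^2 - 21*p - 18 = (p - 6)*(p + 1)*(p + 3)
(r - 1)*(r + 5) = r^2 + 4*r - 5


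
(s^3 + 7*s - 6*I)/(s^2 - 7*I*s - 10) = (s^2 + 2*I*s + 3)/(s - 5*I)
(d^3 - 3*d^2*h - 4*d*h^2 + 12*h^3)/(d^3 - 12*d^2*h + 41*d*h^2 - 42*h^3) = (d + 2*h)/(d - 7*h)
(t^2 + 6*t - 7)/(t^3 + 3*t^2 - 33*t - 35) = (t - 1)/(t^2 - 4*t - 5)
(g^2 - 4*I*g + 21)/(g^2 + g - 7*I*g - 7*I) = (g + 3*I)/(g + 1)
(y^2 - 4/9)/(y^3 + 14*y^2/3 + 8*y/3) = (y - 2/3)/(y*(y + 4))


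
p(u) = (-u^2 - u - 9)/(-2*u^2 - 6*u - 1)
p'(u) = (-2*u - 1)/(-2*u^2 - 6*u - 1) + (4*u + 6)*(-u^2 - u - 9)/(-2*u^2 - 6*u - 1)^2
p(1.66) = 0.81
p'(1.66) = -0.36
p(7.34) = 0.46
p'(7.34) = -0.00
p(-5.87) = 1.08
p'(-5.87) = 0.24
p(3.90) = 0.51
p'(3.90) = -0.04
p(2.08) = 0.70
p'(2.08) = -0.22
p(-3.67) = 3.18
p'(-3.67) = 3.59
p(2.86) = 0.58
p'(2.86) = -0.10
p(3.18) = 0.55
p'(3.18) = -0.07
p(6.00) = 0.47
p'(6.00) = -0.00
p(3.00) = 0.57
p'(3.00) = -0.09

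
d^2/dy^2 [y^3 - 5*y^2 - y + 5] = 6*y - 10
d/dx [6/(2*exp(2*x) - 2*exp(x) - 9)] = (12 - 24*exp(x))*exp(x)/(-2*exp(2*x) + 2*exp(x) + 9)^2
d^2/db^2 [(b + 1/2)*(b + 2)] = 2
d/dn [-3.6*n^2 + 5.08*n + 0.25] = 5.08 - 7.2*n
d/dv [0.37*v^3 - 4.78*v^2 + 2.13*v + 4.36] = 1.11*v^2 - 9.56*v + 2.13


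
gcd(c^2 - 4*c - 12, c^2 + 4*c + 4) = c + 2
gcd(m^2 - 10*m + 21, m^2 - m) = 1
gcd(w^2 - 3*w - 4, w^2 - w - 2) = w + 1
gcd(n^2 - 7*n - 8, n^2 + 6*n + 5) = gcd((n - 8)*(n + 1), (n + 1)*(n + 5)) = n + 1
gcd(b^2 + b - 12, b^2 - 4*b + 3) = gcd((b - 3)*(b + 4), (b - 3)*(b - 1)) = b - 3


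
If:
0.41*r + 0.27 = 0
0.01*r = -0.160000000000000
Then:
No Solution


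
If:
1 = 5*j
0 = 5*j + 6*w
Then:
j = 1/5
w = -1/6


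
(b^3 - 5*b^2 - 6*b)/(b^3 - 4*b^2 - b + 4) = b*(b - 6)/(b^2 - 5*b + 4)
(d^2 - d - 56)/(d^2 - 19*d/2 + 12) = 2*(d + 7)/(2*d - 3)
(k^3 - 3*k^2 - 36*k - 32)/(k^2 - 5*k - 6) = (k^2 - 4*k - 32)/(k - 6)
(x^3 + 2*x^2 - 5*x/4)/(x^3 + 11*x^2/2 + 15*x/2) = (x - 1/2)/(x + 3)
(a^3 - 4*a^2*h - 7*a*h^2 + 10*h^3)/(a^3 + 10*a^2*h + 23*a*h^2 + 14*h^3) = (a^2 - 6*a*h + 5*h^2)/(a^2 + 8*a*h + 7*h^2)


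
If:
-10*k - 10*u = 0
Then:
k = -u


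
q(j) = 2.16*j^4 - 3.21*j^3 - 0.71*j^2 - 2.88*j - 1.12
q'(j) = 8.64*j^3 - 9.63*j^2 - 1.42*j - 2.88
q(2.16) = 4.02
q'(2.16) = 36.19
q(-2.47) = 130.43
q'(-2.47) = -188.32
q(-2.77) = 196.80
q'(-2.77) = -256.47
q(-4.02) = 771.62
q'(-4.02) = -714.09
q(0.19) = -1.71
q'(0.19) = -3.44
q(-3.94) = 716.06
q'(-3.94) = -675.23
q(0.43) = -2.67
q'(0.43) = -4.58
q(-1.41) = 19.07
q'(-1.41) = -44.24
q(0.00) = -1.12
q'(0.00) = -2.88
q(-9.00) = 16479.14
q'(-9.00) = -7068.69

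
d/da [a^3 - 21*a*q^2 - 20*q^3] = 3*a^2 - 21*q^2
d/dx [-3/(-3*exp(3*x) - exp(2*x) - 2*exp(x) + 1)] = (-27*exp(2*x) - 6*exp(x) - 6)*exp(x)/(3*exp(3*x) + exp(2*x) + 2*exp(x) - 1)^2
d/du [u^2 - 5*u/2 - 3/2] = 2*u - 5/2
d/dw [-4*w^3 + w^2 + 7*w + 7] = -12*w^2 + 2*w + 7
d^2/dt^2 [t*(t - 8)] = 2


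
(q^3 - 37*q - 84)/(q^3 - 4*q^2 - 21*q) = (q + 4)/q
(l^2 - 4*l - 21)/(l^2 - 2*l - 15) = (l - 7)/(l - 5)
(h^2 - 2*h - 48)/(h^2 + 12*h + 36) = (h - 8)/(h + 6)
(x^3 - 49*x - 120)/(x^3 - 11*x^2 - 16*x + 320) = (x + 3)/(x - 8)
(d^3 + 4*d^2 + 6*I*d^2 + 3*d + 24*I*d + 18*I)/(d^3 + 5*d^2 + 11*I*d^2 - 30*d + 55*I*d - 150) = (d^2 + 4*d + 3)/(d^2 + 5*d*(1 + I) + 25*I)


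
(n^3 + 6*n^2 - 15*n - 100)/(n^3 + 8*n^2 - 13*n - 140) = (n + 5)/(n + 7)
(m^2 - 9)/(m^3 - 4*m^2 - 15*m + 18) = (m - 3)/(m^2 - 7*m + 6)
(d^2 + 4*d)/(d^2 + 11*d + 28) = d/(d + 7)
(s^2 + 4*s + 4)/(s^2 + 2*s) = (s + 2)/s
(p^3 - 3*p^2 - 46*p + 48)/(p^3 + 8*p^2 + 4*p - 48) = (p^2 - 9*p + 8)/(p^2 + 2*p - 8)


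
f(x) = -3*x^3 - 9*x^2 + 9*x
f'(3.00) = -126.00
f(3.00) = -135.00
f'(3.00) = -126.00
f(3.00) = -135.00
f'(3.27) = -146.10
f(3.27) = -171.70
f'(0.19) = 5.26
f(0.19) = 1.36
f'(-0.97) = 17.99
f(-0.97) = -14.46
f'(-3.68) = -46.64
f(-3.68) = -5.49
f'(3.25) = -144.56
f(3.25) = -168.80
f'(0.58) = -4.47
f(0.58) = 1.61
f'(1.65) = -45.20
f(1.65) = -23.13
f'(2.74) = -107.89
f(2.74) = -104.62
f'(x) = -9*x^2 - 18*x + 9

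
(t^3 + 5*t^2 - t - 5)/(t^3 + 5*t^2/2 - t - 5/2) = 2*(t + 5)/(2*t + 5)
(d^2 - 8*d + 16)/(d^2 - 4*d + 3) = (d^2 - 8*d + 16)/(d^2 - 4*d + 3)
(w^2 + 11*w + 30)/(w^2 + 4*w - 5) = (w + 6)/(w - 1)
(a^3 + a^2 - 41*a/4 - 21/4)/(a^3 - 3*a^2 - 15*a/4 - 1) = (2*a^2 + a - 21)/(2*a^2 - 7*a - 4)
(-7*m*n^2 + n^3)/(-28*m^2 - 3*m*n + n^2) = n^2/(4*m + n)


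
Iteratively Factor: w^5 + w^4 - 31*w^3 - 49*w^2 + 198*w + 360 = (w - 3)*(w^4 + 4*w^3 - 19*w^2 - 106*w - 120) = (w - 5)*(w - 3)*(w^3 + 9*w^2 + 26*w + 24) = (w - 5)*(w - 3)*(w + 3)*(w^2 + 6*w + 8) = (w - 5)*(w - 3)*(w + 2)*(w + 3)*(w + 4)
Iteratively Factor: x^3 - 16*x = (x + 4)*(x^2 - 4*x) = x*(x + 4)*(x - 4)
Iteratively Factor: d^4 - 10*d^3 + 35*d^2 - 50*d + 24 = (d - 1)*(d^3 - 9*d^2 + 26*d - 24) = (d - 4)*(d - 1)*(d^2 - 5*d + 6) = (d - 4)*(d - 2)*(d - 1)*(d - 3)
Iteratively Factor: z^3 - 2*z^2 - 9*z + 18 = (z - 2)*(z^2 - 9) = (z - 3)*(z - 2)*(z + 3)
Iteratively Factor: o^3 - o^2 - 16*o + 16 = (o - 1)*(o^2 - 16) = (o - 4)*(o - 1)*(o + 4)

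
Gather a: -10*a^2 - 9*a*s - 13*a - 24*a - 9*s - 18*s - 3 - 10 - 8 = -10*a^2 + a*(-9*s - 37) - 27*s - 21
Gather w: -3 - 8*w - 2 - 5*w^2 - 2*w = -5*w^2 - 10*w - 5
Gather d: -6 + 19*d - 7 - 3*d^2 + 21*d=-3*d^2 + 40*d - 13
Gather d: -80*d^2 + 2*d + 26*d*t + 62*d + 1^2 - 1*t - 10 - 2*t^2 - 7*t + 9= -80*d^2 + d*(26*t + 64) - 2*t^2 - 8*t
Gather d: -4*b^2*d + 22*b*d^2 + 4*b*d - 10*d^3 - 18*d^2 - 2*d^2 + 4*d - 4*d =-10*d^3 + d^2*(22*b - 20) + d*(-4*b^2 + 4*b)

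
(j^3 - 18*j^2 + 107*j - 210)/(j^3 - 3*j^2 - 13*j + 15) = (j^2 - 13*j + 42)/(j^2 + 2*j - 3)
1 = 1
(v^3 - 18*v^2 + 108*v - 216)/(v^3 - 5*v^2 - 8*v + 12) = (v^2 - 12*v + 36)/(v^2 + v - 2)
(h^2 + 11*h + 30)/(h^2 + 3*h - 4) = (h^2 + 11*h + 30)/(h^2 + 3*h - 4)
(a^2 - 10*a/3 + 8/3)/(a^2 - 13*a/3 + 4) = (a - 2)/(a - 3)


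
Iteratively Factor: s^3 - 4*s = (s)*(s^2 - 4) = s*(s - 2)*(s + 2)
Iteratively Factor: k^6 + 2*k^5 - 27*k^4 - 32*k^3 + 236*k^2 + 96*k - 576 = (k + 4)*(k^5 - 2*k^4 - 19*k^3 + 44*k^2 + 60*k - 144) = (k - 3)*(k + 4)*(k^4 + k^3 - 16*k^2 - 4*k + 48) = (k - 3)^2*(k + 4)*(k^3 + 4*k^2 - 4*k - 16) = (k - 3)^2*(k + 2)*(k + 4)*(k^2 + 2*k - 8) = (k - 3)^2*(k + 2)*(k + 4)^2*(k - 2)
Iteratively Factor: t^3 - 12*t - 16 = (t + 2)*(t^2 - 2*t - 8) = (t + 2)^2*(t - 4)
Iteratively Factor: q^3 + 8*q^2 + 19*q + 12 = (q + 1)*(q^2 + 7*q + 12) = (q + 1)*(q + 3)*(q + 4)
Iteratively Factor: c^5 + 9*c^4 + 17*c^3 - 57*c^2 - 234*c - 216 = (c + 3)*(c^4 + 6*c^3 - c^2 - 54*c - 72) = (c - 3)*(c + 3)*(c^3 + 9*c^2 + 26*c + 24) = (c - 3)*(c + 3)^2*(c^2 + 6*c + 8) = (c - 3)*(c + 3)^2*(c + 4)*(c + 2)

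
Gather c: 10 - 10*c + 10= 20 - 10*c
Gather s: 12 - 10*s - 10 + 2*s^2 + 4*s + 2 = 2*s^2 - 6*s + 4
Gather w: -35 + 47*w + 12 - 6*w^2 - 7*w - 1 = -6*w^2 + 40*w - 24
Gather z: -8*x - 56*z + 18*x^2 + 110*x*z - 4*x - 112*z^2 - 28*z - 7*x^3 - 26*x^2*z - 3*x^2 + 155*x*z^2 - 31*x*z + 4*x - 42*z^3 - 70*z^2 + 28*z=-7*x^3 + 15*x^2 - 8*x - 42*z^3 + z^2*(155*x - 182) + z*(-26*x^2 + 79*x - 56)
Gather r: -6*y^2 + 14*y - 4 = -6*y^2 + 14*y - 4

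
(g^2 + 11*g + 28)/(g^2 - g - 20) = (g + 7)/(g - 5)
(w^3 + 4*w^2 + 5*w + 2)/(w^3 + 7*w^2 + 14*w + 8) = (w + 1)/(w + 4)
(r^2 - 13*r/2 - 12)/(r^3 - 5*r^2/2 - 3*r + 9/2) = (r - 8)/(r^2 - 4*r + 3)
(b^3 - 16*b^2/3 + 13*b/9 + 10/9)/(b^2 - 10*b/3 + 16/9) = (3*b^2 - 14*b - 5)/(3*b - 8)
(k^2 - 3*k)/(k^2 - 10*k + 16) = k*(k - 3)/(k^2 - 10*k + 16)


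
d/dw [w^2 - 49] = 2*w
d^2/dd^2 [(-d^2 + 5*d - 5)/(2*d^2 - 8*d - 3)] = 2*(4*d^3 - 78*d^2 + 330*d - 479)/(8*d^6 - 96*d^5 + 348*d^4 - 224*d^3 - 522*d^2 - 216*d - 27)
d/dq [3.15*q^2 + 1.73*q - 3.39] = 6.3*q + 1.73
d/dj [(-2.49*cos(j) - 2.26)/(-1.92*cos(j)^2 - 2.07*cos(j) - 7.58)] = (4.7808*cos(j)^2 + 8.6784*cos(j) - 14.196)*sin(j)/(3.6864*cos(j)^4 + 7.9488*cos(j)^3 + 33.3921*cos(j)^2 + 31.3812*cos(j) + 57.4564)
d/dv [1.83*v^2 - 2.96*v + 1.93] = 3.66*v - 2.96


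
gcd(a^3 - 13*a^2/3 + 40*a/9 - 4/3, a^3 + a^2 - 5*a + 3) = 1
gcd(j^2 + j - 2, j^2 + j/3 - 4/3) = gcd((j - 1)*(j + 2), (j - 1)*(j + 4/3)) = j - 1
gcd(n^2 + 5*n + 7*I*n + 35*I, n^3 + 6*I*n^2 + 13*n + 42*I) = n + 7*I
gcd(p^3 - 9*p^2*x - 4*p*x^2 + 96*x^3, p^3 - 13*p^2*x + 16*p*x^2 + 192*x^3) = -p^2 + 5*p*x + 24*x^2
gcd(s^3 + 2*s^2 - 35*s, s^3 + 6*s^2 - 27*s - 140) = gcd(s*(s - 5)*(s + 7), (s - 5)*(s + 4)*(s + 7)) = s^2 + 2*s - 35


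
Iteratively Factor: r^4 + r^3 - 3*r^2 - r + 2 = (r + 2)*(r^3 - r^2 - r + 1) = (r + 1)*(r + 2)*(r^2 - 2*r + 1) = (r - 1)*(r + 1)*(r + 2)*(r - 1)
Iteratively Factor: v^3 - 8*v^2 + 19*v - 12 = (v - 1)*(v^2 - 7*v + 12) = (v - 3)*(v - 1)*(v - 4)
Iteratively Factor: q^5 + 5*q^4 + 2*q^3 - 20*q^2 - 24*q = (q + 3)*(q^4 + 2*q^3 - 4*q^2 - 8*q) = (q + 2)*(q + 3)*(q^3 - 4*q) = (q - 2)*(q + 2)*(q + 3)*(q^2 + 2*q) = (q - 2)*(q + 2)^2*(q + 3)*(q)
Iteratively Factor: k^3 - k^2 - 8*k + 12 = (k - 2)*(k^2 + k - 6) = (k - 2)^2*(k + 3)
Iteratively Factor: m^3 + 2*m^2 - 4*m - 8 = (m + 2)*(m^2 - 4) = (m + 2)^2*(m - 2)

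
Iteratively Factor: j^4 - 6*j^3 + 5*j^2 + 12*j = (j)*(j^3 - 6*j^2 + 5*j + 12) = j*(j + 1)*(j^2 - 7*j + 12) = j*(j - 4)*(j + 1)*(j - 3)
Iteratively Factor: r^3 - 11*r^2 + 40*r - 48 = (r - 4)*(r^2 - 7*r + 12) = (r - 4)^2*(r - 3)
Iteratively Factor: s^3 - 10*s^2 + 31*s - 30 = (s - 5)*(s^2 - 5*s + 6) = (s - 5)*(s - 2)*(s - 3)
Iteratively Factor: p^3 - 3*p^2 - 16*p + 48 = (p + 4)*(p^2 - 7*p + 12) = (p - 4)*(p + 4)*(p - 3)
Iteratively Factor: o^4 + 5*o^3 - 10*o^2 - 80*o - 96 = (o + 4)*(o^3 + o^2 - 14*o - 24) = (o + 2)*(o + 4)*(o^2 - o - 12) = (o + 2)*(o + 3)*(o + 4)*(o - 4)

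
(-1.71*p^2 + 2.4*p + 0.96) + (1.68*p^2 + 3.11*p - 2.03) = -0.03*p^2 + 5.51*p - 1.07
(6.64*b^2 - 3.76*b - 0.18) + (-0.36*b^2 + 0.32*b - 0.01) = 6.28*b^2 - 3.44*b - 0.19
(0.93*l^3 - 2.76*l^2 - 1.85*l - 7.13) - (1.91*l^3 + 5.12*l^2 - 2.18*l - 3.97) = -0.98*l^3 - 7.88*l^2 + 0.33*l - 3.16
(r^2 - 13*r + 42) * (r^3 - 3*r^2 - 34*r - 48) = r^5 - 16*r^4 + 47*r^3 + 268*r^2 - 804*r - 2016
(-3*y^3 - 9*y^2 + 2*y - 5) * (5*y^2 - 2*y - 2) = -15*y^5 - 39*y^4 + 34*y^3 - 11*y^2 + 6*y + 10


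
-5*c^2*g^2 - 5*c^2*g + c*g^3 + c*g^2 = g*(-5*c + g)*(c*g + c)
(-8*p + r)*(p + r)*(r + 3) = -8*p^2*r - 24*p^2 - 7*p*r^2 - 21*p*r + r^3 + 3*r^2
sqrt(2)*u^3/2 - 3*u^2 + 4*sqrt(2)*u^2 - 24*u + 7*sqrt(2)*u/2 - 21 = (u + 7)*(u - 3*sqrt(2))*(sqrt(2)*u/2 + sqrt(2)/2)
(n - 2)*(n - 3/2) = n^2 - 7*n/2 + 3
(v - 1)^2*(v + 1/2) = v^3 - 3*v^2/2 + 1/2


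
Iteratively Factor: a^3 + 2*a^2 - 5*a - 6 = (a + 1)*(a^2 + a - 6) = (a + 1)*(a + 3)*(a - 2)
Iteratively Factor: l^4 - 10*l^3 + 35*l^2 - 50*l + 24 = (l - 3)*(l^3 - 7*l^2 + 14*l - 8) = (l - 3)*(l - 2)*(l^2 - 5*l + 4) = (l - 4)*(l - 3)*(l - 2)*(l - 1)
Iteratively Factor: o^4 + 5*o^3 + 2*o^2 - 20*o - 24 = (o + 3)*(o^3 + 2*o^2 - 4*o - 8) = (o - 2)*(o + 3)*(o^2 + 4*o + 4) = (o - 2)*(o + 2)*(o + 3)*(o + 2)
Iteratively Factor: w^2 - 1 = (w - 1)*(w + 1)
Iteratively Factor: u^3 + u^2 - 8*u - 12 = (u + 2)*(u^2 - u - 6) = (u + 2)^2*(u - 3)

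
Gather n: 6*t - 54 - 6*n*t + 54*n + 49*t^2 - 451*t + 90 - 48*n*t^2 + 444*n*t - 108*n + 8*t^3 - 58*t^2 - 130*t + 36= n*(-48*t^2 + 438*t - 54) + 8*t^3 - 9*t^2 - 575*t + 72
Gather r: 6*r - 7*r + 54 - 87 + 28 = -r - 5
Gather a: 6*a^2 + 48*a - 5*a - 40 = 6*a^2 + 43*a - 40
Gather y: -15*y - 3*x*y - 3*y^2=-3*y^2 + y*(-3*x - 15)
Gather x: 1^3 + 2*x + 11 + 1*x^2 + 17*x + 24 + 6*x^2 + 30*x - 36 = 7*x^2 + 49*x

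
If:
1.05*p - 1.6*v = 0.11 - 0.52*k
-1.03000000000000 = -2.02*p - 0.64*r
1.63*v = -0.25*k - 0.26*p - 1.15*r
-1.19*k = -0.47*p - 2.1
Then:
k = 2.38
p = 1.56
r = -3.33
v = 1.73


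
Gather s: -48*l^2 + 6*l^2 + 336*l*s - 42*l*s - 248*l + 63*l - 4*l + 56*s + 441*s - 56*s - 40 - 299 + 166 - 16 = -42*l^2 - 189*l + s*(294*l + 441) - 189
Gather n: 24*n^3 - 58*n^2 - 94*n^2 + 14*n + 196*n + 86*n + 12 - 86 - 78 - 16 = 24*n^3 - 152*n^2 + 296*n - 168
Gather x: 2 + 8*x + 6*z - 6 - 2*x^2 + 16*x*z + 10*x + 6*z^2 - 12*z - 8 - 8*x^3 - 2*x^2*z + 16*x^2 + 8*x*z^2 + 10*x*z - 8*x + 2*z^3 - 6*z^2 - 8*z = -8*x^3 + x^2*(14 - 2*z) + x*(8*z^2 + 26*z + 10) + 2*z^3 - 14*z - 12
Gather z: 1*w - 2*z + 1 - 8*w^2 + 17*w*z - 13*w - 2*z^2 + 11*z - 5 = -8*w^2 - 12*w - 2*z^2 + z*(17*w + 9) - 4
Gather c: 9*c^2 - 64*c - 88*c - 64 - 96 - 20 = 9*c^2 - 152*c - 180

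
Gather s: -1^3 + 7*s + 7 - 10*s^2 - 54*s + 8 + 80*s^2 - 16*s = 70*s^2 - 63*s + 14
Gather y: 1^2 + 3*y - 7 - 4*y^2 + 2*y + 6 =-4*y^2 + 5*y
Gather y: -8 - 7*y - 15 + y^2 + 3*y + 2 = y^2 - 4*y - 21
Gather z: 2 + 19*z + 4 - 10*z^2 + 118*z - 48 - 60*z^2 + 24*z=-70*z^2 + 161*z - 42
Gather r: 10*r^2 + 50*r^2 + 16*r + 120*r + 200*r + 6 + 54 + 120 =60*r^2 + 336*r + 180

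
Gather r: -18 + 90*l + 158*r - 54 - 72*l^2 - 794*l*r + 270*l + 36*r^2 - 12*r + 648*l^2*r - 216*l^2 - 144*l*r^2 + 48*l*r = -288*l^2 + 360*l + r^2*(36 - 144*l) + r*(648*l^2 - 746*l + 146) - 72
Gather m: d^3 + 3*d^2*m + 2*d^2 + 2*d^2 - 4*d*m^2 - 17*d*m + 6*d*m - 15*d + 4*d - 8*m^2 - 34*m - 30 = d^3 + 4*d^2 - 11*d + m^2*(-4*d - 8) + m*(3*d^2 - 11*d - 34) - 30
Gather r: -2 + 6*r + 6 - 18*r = 4 - 12*r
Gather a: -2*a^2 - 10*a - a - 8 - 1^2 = -2*a^2 - 11*a - 9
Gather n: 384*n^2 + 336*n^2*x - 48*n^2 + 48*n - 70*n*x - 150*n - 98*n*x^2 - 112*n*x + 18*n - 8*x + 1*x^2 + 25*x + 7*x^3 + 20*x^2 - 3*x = n^2*(336*x + 336) + n*(-98*x^2 - 182*x - 84) + 7*x^3 + 21*x^2 + 14*x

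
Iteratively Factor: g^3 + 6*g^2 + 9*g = (g)*(g^2 + 6*g + 9) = g*(g + 3)*(g + 3)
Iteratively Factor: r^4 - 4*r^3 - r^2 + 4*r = (r)*(r^3 - 4*r^2 - r + 4) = r*(r - 1)*(r^2 - 3*r - 4) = r*(r - 1)*(r + 1)*(r - 4)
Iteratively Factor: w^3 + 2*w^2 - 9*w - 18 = (w + 3)*(w^2 - w - 6) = (w - 3)*(w + 3)*(w + 2)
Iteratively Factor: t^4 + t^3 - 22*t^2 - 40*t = (t - 5)*(t^3 + 6*t^2 + 8*t) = (t - 5)*(t + 4)*(t^2 + 2*t) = t*(t - 5)*(t + 4)*(t + 2)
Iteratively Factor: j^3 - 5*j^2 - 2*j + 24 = (j + 2)*(j^2 - 7*j + 12) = (j - 3)*(j + 2)*(j - 4)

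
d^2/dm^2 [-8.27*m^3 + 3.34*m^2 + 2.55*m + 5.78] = 6.68 - 49.62*m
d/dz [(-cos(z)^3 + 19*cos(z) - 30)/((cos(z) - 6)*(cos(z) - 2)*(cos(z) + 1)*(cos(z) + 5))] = (sin(z)^2 + 6*cos(z) - 22)*sin(z)/((cos(z) - 6)^2*(cos(z) + 1)^2)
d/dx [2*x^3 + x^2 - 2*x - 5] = 6*x^2 + 2*x - 2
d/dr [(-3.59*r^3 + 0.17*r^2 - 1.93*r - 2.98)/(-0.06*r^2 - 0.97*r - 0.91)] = (0.2154*r^4 + 6.9646*r^3 + 9.52*r^2 - 0.667*r - 1.1343)/(0.0036*r^4 + 0.1164*r^3 + 1.0501*r^2 + 1.7654*r + 0.8281)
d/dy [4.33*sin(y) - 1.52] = 4.33*cos(y)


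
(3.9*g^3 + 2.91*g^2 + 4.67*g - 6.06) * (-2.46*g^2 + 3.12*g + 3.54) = -9.594*g^5 + 5.0094*g^4 + 11.397*g^3 + 39.7794*g^2 - 2.3754*g - 21.4524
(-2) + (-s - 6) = -s - 8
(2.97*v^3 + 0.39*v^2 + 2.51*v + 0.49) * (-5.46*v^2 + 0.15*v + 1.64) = -16.2162*v^5 - 1.6839*v^4 - 8.7753*v^3 - 1.6593*v^2 + 4.1899*v + 0.8036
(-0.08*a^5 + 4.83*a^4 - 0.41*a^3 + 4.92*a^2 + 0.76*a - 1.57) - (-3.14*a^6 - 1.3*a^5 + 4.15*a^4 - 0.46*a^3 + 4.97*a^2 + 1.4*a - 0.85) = 3.14*a^6 + 1.22*a^5 + 0.68*a^4 + 0.05*a^3 - 0.0499999999999998*a^2 - 0.64*a - 0.72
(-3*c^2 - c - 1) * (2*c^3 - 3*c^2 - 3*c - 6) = -6*c^5 + 7*c^4 + 10*c^3 + 24*c^2 + 9*c + 6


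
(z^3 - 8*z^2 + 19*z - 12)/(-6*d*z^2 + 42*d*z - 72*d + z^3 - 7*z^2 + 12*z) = (z - 1)/(-6*d + z)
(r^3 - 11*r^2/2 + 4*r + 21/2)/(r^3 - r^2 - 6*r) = (2*r^2 - 5*r - 7)/(2*r*(r + 2))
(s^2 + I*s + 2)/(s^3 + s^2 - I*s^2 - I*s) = (s + 2*I)/(s*(s + 1))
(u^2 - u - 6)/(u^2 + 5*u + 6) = (u - 3)/(u + 3)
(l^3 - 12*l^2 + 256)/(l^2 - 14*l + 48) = (l^2 - 4*l - 32)/(l - 6)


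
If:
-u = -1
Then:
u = 1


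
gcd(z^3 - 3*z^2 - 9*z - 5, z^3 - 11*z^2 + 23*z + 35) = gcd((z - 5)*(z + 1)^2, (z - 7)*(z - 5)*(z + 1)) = z^2 - 4*z - 5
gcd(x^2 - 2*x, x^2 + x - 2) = 1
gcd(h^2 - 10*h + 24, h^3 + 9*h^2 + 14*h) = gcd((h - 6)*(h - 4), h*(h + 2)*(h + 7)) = 1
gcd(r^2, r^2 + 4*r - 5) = 1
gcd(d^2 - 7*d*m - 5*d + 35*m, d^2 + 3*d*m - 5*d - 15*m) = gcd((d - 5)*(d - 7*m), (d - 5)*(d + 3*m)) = d - 5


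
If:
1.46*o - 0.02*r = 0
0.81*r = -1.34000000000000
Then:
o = -0.02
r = -1.65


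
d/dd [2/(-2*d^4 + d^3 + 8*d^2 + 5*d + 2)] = 2*(8*d^3 - 3*d^2 - 16*d - 5)/(-2*d^4 + d^3 + 8*d^2 + 5*d + 2)^2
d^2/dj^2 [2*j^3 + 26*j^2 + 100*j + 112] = 12*j + 52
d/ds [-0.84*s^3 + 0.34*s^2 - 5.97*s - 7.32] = -2.52*s^2 + 0.68*s - 5.97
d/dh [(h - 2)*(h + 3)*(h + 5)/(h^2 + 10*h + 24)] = (h^4 + 20*h^3 + 133*h^2 + 348*h + 276)/(h^4 + 20*h^3 + 148*h^2 + 480*h + 576)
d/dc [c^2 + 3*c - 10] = 2*c + 3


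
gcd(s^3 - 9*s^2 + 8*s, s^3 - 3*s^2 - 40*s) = s^2 - 8*s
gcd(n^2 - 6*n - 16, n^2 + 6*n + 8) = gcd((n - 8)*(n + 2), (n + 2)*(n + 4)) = n + 2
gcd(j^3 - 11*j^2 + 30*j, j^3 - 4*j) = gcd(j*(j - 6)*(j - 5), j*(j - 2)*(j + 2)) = j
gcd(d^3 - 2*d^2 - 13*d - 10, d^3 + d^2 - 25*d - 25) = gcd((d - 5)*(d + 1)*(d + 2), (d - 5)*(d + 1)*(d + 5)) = d^2 - 4*d - 5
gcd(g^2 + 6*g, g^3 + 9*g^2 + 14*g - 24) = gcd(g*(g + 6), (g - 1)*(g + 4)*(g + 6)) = g + 6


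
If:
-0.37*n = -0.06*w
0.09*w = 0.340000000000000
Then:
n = 0.61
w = 3.78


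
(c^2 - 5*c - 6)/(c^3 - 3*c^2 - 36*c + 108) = (c + 1)/(c^2 + 3*c - 18)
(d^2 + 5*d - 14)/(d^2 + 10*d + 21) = (d - 2)/(d + 3)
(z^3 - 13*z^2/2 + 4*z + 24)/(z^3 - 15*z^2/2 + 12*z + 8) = (2*z + 3)/(2*z + 1)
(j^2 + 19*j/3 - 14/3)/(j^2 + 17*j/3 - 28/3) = (3*j - 2)/(3*j - 4)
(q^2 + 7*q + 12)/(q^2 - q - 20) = (q + 3)/(q - 5)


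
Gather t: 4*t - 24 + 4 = 4*t - 20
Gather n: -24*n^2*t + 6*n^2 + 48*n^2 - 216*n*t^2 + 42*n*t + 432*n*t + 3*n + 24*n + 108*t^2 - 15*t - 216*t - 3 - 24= n^2*(54 - 24*t) + n*(-216*t^2 + 474*t + 27) + 108*t^2 - 231*t - 27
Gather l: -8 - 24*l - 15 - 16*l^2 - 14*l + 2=-16*l^2 - 38*l - 21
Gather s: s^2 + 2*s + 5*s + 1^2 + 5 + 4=s^2 + 7*s + 10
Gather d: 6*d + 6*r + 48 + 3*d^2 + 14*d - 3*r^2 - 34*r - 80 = 3*d^2 + 20*d - 3*r^2 - 28*r - 32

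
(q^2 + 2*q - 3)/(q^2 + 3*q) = (q - 1)/q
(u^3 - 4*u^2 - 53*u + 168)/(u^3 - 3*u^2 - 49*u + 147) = (u - 8)/(u - 7)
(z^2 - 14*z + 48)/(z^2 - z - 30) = (z - 8)/(z + 5)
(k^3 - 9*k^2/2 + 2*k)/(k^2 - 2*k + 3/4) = 2*k*(k - 4)/(2*k - 3)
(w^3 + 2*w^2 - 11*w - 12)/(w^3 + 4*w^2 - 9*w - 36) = (w + 1)/(w + 3)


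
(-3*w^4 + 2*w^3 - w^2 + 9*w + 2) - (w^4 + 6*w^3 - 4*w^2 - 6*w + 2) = -4*w^4 - 4*w^3 + 3*w^2 + 15*w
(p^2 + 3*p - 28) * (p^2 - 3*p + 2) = p^4 - 35*p^2 + 90*p - 56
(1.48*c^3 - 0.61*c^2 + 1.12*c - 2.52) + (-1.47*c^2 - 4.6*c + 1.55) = 1.48*c^3 - 2.08*c^2 - 3.48*c - 0.97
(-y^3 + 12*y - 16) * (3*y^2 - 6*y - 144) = -3*y^5 + 6*y^4 + 180*y^3 - 120*y^2 - 1632*y + 2304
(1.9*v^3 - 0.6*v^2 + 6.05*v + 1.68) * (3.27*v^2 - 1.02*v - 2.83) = 6.213*v^5 - 3.9*v^4 + 15.0185*v^3 + 1.0206*v^2 - 18.8351*v - 4.7544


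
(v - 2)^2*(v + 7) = v^3 + 3*v^2 - 24*v + 28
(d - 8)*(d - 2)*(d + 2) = d^3 - 8*d^2 - 4*d + 32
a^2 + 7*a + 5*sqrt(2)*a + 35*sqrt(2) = (a + 7)*(a + 5*sqrt(2))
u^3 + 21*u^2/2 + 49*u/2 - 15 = (u - 1/2)*(u + 5)*(u + 6)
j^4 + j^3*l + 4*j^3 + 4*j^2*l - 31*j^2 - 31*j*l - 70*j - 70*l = (j - 5)*(j + 2)*(j + 7)*(j + l)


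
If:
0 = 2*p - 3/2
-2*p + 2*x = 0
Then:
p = 3/4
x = 3/4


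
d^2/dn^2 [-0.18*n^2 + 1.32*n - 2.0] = -0.360000000000000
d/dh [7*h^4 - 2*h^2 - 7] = 28*h^3 - 4*h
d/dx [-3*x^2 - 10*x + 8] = -6*x - 10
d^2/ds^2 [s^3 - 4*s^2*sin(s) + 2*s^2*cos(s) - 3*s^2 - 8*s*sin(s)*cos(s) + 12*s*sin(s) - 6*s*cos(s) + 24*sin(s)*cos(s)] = 4*s^2*sin(s) - 2*s^2*cos(s) - 20*s*sin(s) + 16*s*sin(2*s) - 10*s*cos(s) + 6*s + 4*sin(s) - 48*sin(2*s) + 28*cos(s) - 16*cos(2*s) - 6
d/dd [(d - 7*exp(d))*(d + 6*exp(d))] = -d*exp(d) + 2*d - 84*exp(2*d) - exp(d)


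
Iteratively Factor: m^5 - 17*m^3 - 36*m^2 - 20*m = (m + 1)*(m^4 - m^3 - 16*m^2 - 20*m) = (m + 1)*(m + 2)*(m^3 - 3*m^2 - 10*m) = (m + 1)*(m + 2)^2*(m^2 - 5*m) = (m - 5)*(m + 1)*(m + 2)^2*(m)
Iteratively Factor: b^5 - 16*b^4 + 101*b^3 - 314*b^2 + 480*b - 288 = (b - 3)*(b^4 - 13*b^3 + 62*b^2 - 128*b + 96) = (b - 4)*(b - 3)*(b^3 - 9*b^2 + 26*b - 24) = (b - 4)*(b - 3)*(b - 2)*(b^2 - 7*b + 12) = (b - 4)*(b - 3)^2*(b - 2)*(b - 4)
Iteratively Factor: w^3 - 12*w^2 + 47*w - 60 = (w - 3)*(w^2 - 9*w + 20) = (w - 4)*(w - 3)*(w - 5)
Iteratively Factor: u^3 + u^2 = (u + 1)*(u^2) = u*(u + 1)*(u)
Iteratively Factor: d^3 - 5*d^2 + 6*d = (d)*(d^2 - 5*d + 6) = d*(d - 3)*(d - 2)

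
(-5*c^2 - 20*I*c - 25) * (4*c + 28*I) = -20*c^3 - 220*I*c^2 + 460*c - 700*I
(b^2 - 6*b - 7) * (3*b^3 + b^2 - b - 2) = 3*b^5 - 17*b^4 - 28*b^3 - 3*b^2 + 19*b + 14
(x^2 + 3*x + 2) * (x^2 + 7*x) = x^4 + 10*x^3 + 23*x^2 + 14*x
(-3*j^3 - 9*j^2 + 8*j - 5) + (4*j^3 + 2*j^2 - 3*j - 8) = j^3 - 7*j^2 + 5*j - 13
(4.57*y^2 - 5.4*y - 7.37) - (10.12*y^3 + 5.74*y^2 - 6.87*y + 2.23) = -10.12*y^3 - 1.17*y^2 + 1.47*y - 9.6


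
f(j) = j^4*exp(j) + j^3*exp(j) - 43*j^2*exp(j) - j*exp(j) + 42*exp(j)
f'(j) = j^4*exp(j) + 5*j^3*exp(j) - 40*j^2*exp(j) - 87*j*exp(j) + 41*exp(j)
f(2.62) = -2619.19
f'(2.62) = -4456.86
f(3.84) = -14973.99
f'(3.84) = -17789.28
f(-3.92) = -8.71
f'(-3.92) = -5.91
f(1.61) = -301.06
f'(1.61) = -876.34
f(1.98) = -763.57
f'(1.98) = -1694.04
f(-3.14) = -13.53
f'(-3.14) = -5.96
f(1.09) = -22.22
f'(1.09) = -278.00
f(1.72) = -408.18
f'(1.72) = -1076.59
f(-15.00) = 0.01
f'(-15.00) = 0.01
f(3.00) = -4820.53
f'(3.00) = -7311.14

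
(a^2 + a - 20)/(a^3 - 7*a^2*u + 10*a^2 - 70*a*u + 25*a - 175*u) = (4 - a)/(-a^2 + 7*a*u - 5*a + 35*u)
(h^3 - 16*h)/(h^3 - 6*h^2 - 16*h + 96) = h/(h - 6)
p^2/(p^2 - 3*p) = p/(p - 3)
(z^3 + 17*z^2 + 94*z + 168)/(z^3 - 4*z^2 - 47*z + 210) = (z^2 + 10*z + 24)/(z^2 - 11*z + 30)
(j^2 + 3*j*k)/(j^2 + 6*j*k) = (j + 3*k)/(j + 6*k)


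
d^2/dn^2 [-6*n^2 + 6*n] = -12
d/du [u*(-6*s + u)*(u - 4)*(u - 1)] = -18*s*u^2 + 60*s*u - 24*s + 4*u^3 - 15*u^2 + 8*u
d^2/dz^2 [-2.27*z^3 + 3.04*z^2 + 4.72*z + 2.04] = 6.08 - 13.62*z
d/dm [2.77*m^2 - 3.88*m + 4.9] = 5.54*m - 3.88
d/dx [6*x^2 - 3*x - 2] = 12*x - 3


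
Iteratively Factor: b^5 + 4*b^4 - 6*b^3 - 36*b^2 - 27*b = (b + 3)*(b^4 + b^3 - 9*b^2 - 9*b) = (b - 3)*(b + 3)*(b^3 + 4*b^2 + 3*b) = (b - 3)*(b + 1)*(b + 3)*(b^2 + 3*b) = b*(b - 3)*(b + 1)*(b + 3)*(b + 3)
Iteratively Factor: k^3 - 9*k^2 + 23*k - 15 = (k - 3)*(k^2 - 6*k + 5) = (k - 5)*(k - 3)*(k - 1)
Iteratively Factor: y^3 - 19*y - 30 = (y + 3)*(y^2 - 3*y - 10) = (y - 5)*(y + 3)*(y + 2)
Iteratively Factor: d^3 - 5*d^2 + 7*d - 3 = (d - 1)*(d^2 - 4*d + 3) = (d - 3)*(d - 1)*(d - 1)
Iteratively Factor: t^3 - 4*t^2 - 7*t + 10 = (t - 5)*(t^2 + t - 2) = (t - 5)*(t - 1)*(t + 2)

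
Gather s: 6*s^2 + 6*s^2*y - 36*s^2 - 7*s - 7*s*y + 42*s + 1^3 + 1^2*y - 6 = s^2*(6*y - 30) + s*(35 - 7*y) + y - 5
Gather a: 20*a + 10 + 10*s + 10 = 20*a + 10*s + 20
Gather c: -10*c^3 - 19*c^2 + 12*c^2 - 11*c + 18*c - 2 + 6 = -10*c^3 - 7*c^2 + 7*c + 4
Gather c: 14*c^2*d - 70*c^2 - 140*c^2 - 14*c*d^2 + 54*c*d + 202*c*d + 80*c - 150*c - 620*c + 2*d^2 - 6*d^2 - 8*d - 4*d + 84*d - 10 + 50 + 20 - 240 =c^2*(14*d - 210) + c*(-14*d^2 + 256*d - 690) - 4*d^2 + 72*d - 180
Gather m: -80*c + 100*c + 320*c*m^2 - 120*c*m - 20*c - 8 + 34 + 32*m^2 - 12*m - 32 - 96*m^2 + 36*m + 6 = m^2*(320*c - 64) + m*(24 - 120*c)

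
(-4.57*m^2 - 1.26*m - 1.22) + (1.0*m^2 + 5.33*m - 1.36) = -3.57*m^2 + 4.07*m - 2.58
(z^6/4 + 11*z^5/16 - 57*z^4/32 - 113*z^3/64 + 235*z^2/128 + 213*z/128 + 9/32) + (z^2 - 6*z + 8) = z^6/4 + 11*z^5/16 - 57*z^4/32 - 113*z^3/64 + 363*z^2/128 - 555*z/128 + 265/32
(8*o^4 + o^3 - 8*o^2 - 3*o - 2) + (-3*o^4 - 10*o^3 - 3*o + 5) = 5*o^4 - 9*o^3 - 8*o^2 - 6*o + 3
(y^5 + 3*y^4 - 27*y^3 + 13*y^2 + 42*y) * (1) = y^5 + 3*y^4 - 27*y^3 + 13*y^2 + 42*y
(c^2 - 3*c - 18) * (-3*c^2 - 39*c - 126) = -3*c^4 - 30*c^3 + 45*c^2 + 1080*c + 2268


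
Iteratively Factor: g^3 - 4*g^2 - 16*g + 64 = (g + 4)*(g^2 - 8*g + 16) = (g - 4)*(g + 4)*(g - 4)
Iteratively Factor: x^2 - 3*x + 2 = (x - 1)*(x - 2)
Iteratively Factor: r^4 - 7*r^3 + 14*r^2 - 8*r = (r - 2)*(r^3 - 5*r^2 + 4*r) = (r - 4)*(r - 2)*(r^2 - r) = r*(r - 4)*(r - 2)*(r - 1)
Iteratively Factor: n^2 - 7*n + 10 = (n - 2)*(n - 5)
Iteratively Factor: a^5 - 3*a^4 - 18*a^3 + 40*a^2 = (a)*(a^4 - 3*a^3 - 18*a^2 + 40*a) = a*(a + 4)*(a^3 - 7*a^2 + 10*a) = a*(a - 2)*(a + 4)*(a^2 - 5*a) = a^2*(a - 2)*(a + 4)*(a - 5)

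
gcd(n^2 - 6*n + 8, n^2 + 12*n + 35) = 1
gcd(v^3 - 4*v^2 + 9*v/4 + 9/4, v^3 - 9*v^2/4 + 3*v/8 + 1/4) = 1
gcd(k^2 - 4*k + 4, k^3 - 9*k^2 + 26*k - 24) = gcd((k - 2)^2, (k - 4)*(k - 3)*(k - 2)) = k - 2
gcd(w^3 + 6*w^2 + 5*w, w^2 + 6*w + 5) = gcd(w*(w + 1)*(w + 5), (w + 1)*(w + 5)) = w^2 + 6*w + 5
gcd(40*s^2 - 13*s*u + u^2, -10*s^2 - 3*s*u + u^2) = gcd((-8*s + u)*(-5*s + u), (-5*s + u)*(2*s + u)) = 5*s - u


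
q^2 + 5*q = q*(q + 5)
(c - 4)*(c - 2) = c^2 - 6*c + 8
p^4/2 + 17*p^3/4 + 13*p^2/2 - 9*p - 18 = (p/2 + 1)*(p - 3/2)*(p + 2)*(p + 6)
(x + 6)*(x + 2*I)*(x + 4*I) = x^3 + 6*x^2 + 6*I*x^2 - 8*x + 36*I*x - 48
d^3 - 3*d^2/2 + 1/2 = (d - 1)^2*(d + 1/2)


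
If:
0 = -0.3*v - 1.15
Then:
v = -3.83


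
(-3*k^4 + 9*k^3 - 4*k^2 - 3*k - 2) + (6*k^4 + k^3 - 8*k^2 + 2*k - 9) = 3*k^4 + 10*k^3 - 12*k^2 - k - 11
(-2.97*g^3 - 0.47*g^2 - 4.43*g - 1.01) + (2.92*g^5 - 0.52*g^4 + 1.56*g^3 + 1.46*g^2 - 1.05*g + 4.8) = 2.92*g^5 - 0.52*g^4 - 1.41*g^3 + 0.99*g^2 - 5.48*g + 3.79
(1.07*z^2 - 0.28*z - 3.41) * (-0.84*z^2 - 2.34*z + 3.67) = -0.8988*z^4 - 2.2686*z^3 + 7.4465*z^2 + 6.9518*z - 12.5147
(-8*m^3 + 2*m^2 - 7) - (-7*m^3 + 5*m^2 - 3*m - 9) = -m^3 - 3*m^2 + 3*m + 2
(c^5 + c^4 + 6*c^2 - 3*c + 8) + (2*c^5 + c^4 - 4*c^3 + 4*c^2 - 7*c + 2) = 3*c^5 + 2*c^4 - 4*c^3 + 10*c^2 - 10*c + 10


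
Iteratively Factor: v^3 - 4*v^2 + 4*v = (v - 2)*(v^2 - 2*v) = (v - 2)^2*(v)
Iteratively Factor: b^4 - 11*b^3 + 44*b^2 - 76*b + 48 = (b - 4)*(b^3 - 7*b^2 + 16*b - 12) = (b - 4)*(b - 3)*(b^2 - 4*b + 4) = (b - 4)*(b - 3)*(b - 2)*(b - 2)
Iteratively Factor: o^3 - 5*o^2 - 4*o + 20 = (o - 2)*(o^2 - 3*o - 10) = (o - 2)*(o + 2)*(o - 5)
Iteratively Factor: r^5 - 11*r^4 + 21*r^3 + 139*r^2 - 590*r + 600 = (r + 4)*(r^4 - 15*r^3 + 81*r^2 - 185*r + 150) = (r - 2)*(r + 4)*(r^3 - 13*r^2 + 55*r - 75) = (r - 3)*(r - 2)*(r + 4)*(r^2 - 10*r + 25) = (r - 5)*(r - 3)*(r - 2)*(r + 4)*(r - 5)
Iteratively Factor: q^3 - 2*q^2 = (q - 2)*(q^2) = q*(q - 2)*(q)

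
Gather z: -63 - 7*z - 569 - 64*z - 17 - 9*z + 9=-80*z - 640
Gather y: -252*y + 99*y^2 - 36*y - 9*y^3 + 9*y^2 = -9*y^3 + 108*y^2 - 288*y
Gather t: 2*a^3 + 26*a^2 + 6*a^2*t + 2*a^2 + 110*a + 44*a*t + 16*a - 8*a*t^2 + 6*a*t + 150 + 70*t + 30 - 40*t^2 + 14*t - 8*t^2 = 2*a^3 + 28*a^2 + 126*a + t^2*(-8*a - 48) + t*(6*a^2 + 50*a + 84) + 180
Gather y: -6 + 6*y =6*y - 6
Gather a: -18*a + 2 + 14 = 16 - 18*a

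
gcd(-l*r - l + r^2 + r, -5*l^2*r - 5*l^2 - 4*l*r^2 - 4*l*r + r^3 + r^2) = r + 1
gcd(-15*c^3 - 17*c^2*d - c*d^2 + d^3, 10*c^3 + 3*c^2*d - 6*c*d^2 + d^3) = 5*c^2 + 4*c*d - d^2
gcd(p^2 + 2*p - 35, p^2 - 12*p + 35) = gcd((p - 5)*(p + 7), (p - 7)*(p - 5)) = p - 5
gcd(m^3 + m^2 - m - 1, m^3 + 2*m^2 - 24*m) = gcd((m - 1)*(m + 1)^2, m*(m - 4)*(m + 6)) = 1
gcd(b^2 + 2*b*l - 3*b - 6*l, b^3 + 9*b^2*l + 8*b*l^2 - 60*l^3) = 1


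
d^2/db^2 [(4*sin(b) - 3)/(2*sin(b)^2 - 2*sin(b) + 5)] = 2*(-8*sin(b)^5 + 16*sin(b)^4 + 118*sin(b)^3 - 110*sin(b)^2 - 119*sin(b) + 58)/(-2*sin(b) - cos(2*b) + 6)^3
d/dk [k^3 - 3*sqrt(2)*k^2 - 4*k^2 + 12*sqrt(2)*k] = 3*k^2 - 6*sqrt(2)*k - 8*k + 12*sqrt(2)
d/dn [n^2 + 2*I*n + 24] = 2*n + 2*I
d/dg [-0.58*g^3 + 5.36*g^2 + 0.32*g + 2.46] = -1.74*g^2 + 10.72*g + 0.32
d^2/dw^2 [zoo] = 0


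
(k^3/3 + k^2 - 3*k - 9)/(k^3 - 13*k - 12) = (k^2 - 9)/(3*(k^2 - 3*k - 4))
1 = 1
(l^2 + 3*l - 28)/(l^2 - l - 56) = (l - 4)/(l - 8)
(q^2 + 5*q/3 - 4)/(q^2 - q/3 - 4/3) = (q + 3)/(q + 1)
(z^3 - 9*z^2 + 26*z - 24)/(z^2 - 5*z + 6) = z - 4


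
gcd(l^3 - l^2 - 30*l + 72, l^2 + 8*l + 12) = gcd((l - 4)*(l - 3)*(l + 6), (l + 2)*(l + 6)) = l + 6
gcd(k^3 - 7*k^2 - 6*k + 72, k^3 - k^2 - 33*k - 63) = k + 3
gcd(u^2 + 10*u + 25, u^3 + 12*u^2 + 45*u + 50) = u^2 + 10*u + 25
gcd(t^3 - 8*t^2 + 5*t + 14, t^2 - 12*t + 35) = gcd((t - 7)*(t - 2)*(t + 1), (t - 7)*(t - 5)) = t - 7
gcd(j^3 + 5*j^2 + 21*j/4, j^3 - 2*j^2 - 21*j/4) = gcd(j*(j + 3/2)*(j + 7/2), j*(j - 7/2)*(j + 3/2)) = j^2 + 3*j/2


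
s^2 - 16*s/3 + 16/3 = (s - 4)*(s - 4/3)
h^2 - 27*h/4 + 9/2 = (h - 6)*(h - 3/4)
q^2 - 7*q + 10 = (q - 5)*(q - 2)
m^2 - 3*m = m*(m - 3)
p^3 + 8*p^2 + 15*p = p*(p + 3)*(p + 5)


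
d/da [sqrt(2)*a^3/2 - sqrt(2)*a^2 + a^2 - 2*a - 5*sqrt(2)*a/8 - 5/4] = 3*sqrt(2)*a^2/2 - 2*sqrt(2)*a + 2*a - 2 - 5*sqrt(2)/8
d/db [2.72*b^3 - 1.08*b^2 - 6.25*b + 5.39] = 8.16*b^2 - 2.16*b - 6.25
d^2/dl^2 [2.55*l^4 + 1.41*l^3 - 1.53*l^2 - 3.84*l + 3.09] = 30.6*l^2 + 8.46*l - 3.06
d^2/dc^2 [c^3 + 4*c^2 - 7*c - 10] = 6*c + 8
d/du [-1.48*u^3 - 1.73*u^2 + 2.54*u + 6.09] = -4.44*u^2 - 3.46*u + 2.54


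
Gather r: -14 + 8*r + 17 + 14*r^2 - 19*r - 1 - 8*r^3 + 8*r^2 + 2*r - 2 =-8*r^3 + 22*r^2 - 9*r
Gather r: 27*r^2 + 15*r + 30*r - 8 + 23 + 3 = 27*r^2 + 45*r + 18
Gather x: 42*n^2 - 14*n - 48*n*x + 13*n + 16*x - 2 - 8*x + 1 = 42*n^2 - n + x*(8 - 48*n) - 1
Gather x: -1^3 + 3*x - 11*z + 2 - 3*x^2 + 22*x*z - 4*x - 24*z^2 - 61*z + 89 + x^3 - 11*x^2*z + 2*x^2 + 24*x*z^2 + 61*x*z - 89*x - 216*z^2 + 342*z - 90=x^3 + x^2*(-11*z - 1) + x*(24*z^2 + 83*z - 90) - 240*z^2 + 270*z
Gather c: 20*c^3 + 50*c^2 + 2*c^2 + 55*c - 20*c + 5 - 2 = 20*c^3 + 52*c^2 + 35*c + 3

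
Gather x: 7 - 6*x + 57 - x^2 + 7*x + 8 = -x^2 + x + 72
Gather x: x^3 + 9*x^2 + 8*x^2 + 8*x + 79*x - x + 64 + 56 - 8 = x^3 + 17*x^2 + 86*x + 112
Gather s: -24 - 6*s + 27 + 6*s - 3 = 0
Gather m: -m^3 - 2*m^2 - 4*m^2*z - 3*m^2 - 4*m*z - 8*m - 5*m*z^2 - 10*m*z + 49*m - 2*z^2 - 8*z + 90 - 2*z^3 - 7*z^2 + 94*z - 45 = -m^3 + m^2*(-4*z - 5) + m*(-5*z^2 - 14*z + 41) - 2*z^3 - 9*z^2 + 86*z + 45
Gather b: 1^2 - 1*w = 1 - w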